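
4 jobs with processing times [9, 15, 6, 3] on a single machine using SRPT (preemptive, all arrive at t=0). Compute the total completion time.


Since all jobs arrive at t=0, SRPT equals SPT ordering.
SPT order: [3, 6, 9, 15]
Completion times:
  Job 1: p=3, C=3
  Job 2: p=6, C=9
  Job 3: p=9, C=18
  Job 4: p=15, C=33
Total completion time = 3 + 9 + 18 + 33 = 63

63


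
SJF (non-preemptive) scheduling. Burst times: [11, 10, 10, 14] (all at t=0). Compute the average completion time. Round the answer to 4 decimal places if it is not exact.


SJF order (ascending): [10, 10, 11, 14]
Completion times:
  Job 1: burst=10, C=10
  Job 2: burst=10, C=20
  Job 3: burst=11, C=31
  Job 4: burst=14, C=45
Average completion = 106/4 = 26.5

26.5


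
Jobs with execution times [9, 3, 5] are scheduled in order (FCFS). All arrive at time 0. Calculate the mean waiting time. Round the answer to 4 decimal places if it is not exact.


FCFS order (as given): [9, 3, 5]
Waiting times:
  Job 1: wait = 0
  Job 2: wait = 9
  Job 3: wait = 12
Sum of waiting times = 21
Average waiting time = 21/3 = 7.0

7.0


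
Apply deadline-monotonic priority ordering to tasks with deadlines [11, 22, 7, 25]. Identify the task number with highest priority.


Sort tasks by relative deadline (ascending):
  Task 3: deadline = 7
  Task 1: deadline = 11
  Task 2: deadline = 22
  Task 4: deadline = 25
Priority order (highest first): [3, 1, 2, 4]
Highest priority task = 3

3


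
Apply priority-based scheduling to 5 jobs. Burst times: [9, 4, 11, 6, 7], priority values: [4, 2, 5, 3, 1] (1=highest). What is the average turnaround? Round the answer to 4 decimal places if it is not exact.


Sort by priority (ascending = highest first):
Order: [(1, 7), (2, 4), (3, 6), (4, 9), (5, 11)]
Completion times:
  Priority 1, burst=7, C=7
  Priority 2, burst=4, C=11
  Priority 3, burst=6, C=17
  Priority 4, burst=9, C=26
  Priority 5, burst=11, C=37
Average turnaround = 98/5 = 19.6

19.6


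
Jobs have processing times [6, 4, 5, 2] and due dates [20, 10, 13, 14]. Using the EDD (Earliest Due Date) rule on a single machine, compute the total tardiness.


Sort by due date (EDD order): [(4, 10), (5, 13), (2, 14), (6, 20)]
Compute completion times and tardiness:
  Job 1: p=4, d=10, C=4, tardiness=max(0,4-10)=0
  Job 2: p=5, d=13, C=9, tardiness=max(0,9-13)=0
  Job 3: p=2, d=14, C=11, tardiness=max(0,11-14)=0
  Job 4: p=6, d=20, C=17, tardiness=max(0,17-20)=0
Total tardiness = 0

0


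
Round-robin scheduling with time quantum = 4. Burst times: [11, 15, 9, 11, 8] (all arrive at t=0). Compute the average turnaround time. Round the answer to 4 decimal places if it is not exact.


Time quantum = 4
Execution trace:
  J1 runs 4 units, time = 4
  J2 runs 4 units, time = 8
  J3 runs 4 units, time = 12
  J4 runs 4 units, time = 16
  J5 runs 4 units, time = 20
  J1 runs 4 units, time = 24
  J2 runs 4 units, time = 28
  J3 runs 4 units, time = 32
  J4 runs 4 units, time = 36
  J5 runs 4 units, time = 40
  J1 runs 3 units, time = 43
  J2 runs 4 units, time = 47
  J3 runs 1 units, time = 48
  J4 runs 3 units, time = 51
  J2 runs 3 units, time = 54
Finish times: [43, 54, 48, 51, 40]
Average turnaround = 236/5 = 47.2

47.2


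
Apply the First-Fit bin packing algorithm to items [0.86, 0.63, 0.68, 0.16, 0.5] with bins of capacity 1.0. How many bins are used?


Place items sequentially using First-Fit:
  Item 0.86 -> new Bin 1
  Item 0.63 -> new Bin 2
  Item 0.68 -> new Bin 3
  Item 0.16 -> Bin 2 (now 0.79)
  Item 0.5 -> new Bin 4
Total bins used = 4

4


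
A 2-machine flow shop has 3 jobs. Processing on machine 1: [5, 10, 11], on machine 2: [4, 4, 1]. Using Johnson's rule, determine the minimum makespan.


Apply Johnson's rule:
  Group 1 (a <= b): []
  Group 2 (a > b): [(1, 5, 4), (2, 10, 4), (3, 11, 1)]
Optimal job order: [1, 2, 3]
Schedule:
  Job 1: M1 done at 5, M2 done at 9
  Job 2: M1 done at 15, M2 done at 19
  Job 3: M1 done at 26, M2 done at 27
Makespan = 27

27


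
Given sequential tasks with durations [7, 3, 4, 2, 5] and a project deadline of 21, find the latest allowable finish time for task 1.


LF(activity 1) = deadline - sum of successor durations
Successors: activities 2 through 5 with durations [3, 4, 2, 5]
Sum of successor durations = 14
LF = 21 - 14 = 7

7


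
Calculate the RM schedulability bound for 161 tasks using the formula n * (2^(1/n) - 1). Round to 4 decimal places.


Compute 2^(1/161) = 1.0043145429
Subtract 1: 1.0043145429 - 1 = 0.0043145429
Multiply by n: 161 * 0.0043145429 = 0.6946414069
Round to 4 dp: 0.6946

0.6946


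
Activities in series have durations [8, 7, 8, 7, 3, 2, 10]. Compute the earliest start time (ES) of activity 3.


Activity 3 starts after activities 1 through 2 complete.
Predecessor durations: [8, 7]
ES = 8 + 7 = 15

15


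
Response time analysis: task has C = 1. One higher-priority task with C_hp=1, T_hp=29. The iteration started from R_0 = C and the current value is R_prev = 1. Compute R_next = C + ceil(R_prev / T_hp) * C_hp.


R_next = C + ceil(R_prev / T_hp) * C_hp
ceil(1 / 29) = ceil(0.0345) = 1
Interference = 1 * 1 = 1
R_next = 1 + 1 = 2

2


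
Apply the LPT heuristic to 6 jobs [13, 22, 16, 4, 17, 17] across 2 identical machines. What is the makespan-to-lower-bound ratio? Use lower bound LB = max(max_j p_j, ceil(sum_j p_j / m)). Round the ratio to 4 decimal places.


LPT order: [22, 17, 17, 16, 13, 4]
Machine loads after assignment: [42, 47]
LPT makespan = 47
Lower bound = max(max_job, ceil(total/2)) = max(22, 45) = 45
Ratio = 47 / 45 = 1.0444

1.0444


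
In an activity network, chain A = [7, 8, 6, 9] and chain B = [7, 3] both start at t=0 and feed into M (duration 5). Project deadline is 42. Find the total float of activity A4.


Forward pass: ES(A4) = sum of predecessors on chain A = 21
EF = ES + duration = 21 + 9 = 30
Backward pass: LF(M) = deadline = 42; LS(M) = 42 - 5 = 37
LF(A4) = LS(M) - sum(successors on chain A) = 37 - 0 = 37
LS = LF - duration = 37 - 9 = 28
Total float = LS - ES = 28 - 21 = 7

7


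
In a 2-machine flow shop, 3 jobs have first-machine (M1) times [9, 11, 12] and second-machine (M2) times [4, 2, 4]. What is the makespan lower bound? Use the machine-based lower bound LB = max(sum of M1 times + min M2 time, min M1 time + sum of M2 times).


LB1 = sum(M1 times) + min(M2 times) = 32 + 2 = 34
LB2 = min(M1 times) + sum(M2 times) = 9 + 10 = 19
Lower bound = max(LB1, LB2) = max(34, 19) = 34

34


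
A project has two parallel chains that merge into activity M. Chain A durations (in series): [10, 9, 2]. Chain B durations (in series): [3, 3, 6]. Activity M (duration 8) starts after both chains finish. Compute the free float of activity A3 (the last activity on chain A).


ES(A3) = sum of predecessors on chain A = 19
EF(A3) = ES + duration = 19 + 2 = 21
Successor of A3 is M. ES(M) = max(sum(A), sum(B)) = max(21, 12) = 21
Free float = ES(successor) - EF(current) = 21 - 21 = 0

0


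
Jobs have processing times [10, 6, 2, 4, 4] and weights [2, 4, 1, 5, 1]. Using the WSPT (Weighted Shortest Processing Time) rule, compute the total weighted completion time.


Compute p/w ratios and sort ascending (WSPT): [(4, 5), (6, 4), (2, 1), (4, 1), (10, 2)]
Compute weighted completion times:
  Job (p=4,w=5): C=4, w*C=5*4=20
  Job (p=6,w=4): C=10, w*C=4*10=40
  Job (p=2,w=1): C=12, w*C=1*12=12
  Job (p=4,w=1): C=16, w*C=1*16=16
  Job (p=10,w=2): C=26, w*C=2*26=52
Total weighted completion time = 140

140


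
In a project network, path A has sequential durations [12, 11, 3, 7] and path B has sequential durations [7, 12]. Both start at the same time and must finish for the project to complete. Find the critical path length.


Path A total = 12 + 11 + 3 + 7 = 33
Path B total = 7 + 12 = 19
Critical path = longest path = max(33, 19) = 33

33


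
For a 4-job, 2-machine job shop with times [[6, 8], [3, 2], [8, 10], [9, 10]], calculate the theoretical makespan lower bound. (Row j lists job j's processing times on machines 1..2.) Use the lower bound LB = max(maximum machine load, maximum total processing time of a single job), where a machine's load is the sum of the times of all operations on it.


Machine loads:
  Machine 1: 6 + 3 + 8 + 9 = 26
  Machine 2: 8 + 2 + 10 + 10 = 30
Max machine load = 30
Job totals:
  Job 1: 14
  Job 2: 5
  Job 3: 18
  Job 4: 19
Max job total = 19
Lower bound = max(30, 19) = 30

30


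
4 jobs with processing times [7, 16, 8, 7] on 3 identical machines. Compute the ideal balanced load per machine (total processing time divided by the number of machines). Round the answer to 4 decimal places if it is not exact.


Total processing time = 7 + 16 + 8 + 7 = 38
Number of machines = 3
Ideal balanced load = 38 / 3 = 12.6667

12.6667


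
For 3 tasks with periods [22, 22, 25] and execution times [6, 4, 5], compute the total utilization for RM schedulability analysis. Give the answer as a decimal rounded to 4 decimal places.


Compute individual utilizations (exact fractions):
  Task 1: C/T = 6/22 = 3/11 (approx. 0.2727)
  Task 2: C/T = 4/22 = 2/11 (approx. 0.1818)
  Task 3: C/T = 5/25 = 1/5 (approx. 0.2)
Total utilization U = 3/11 + 2/11 + 1/5 = 36/55
Rounded to 4 decimal places: U = 0.6545
RM (Liu & Layland) bound for 3 tasks = 0.779763; compare with U = 36/55 (approx. 0.654545)
U <= bound, so schedulable by RM sufficient condition.

0.6545


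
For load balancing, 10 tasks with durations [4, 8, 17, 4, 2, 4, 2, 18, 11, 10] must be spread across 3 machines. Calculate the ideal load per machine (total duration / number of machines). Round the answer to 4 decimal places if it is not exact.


Total processing time = 4 + 8 + 17 + 4 + 2 + 4 + 2 + 18 + 11 + 10 = 80
Number of machines = 3
Ideal balanced load = 80 / 3 = 26.6667

26.6667


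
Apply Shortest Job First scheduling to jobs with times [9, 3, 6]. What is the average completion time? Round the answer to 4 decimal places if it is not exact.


SJF order (ascending): [3, 6, 9]
Completion times:
  Job 1: burst=3, C=3
  Job 2: burst=6, C=9
  Job 3: burst=9, C=18
Average completion = 30/3 = 10.0

10.0


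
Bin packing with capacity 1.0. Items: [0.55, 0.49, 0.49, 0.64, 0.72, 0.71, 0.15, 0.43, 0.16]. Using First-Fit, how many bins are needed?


Place items sequentially using First-Fit:
  Item 0.55 -> new Bin 1
  Item 0.49 -> new Bin 2
  Item 0.49 -> Bin 2 (now 0.98)
  Item 0.64 -> new Bin 3
  Item 0.72 -> new Bin 4
  Item 0.71 -> new Bin 5
  Item 0.15 -> Bin 1 (now 0.7)
  Item 0.43 -> new Bin 6
  Item 0.16 -> Bin 1 (now 0.86)
Total bins used = 6

6


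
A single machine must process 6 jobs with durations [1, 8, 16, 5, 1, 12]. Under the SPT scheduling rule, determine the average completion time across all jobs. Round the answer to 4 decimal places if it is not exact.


Sort jobs by processing time (SPT order): [1, 1, 5, 8, 12, 16]
Compute completion times sequentially:
  Job 1: processing = 1, completes at 1
  Job 2: processing = 1, completes at 2
  Job 3: processing = 5, completes at 7
  Job 4: processing = 8, completes at 15
  Job 5: processing = 12, completes at 27
  Job 6: processing = 16, completes at 43
Sum of completion times = 95
Average completion time = 95/6 = 15.8333

15.8333


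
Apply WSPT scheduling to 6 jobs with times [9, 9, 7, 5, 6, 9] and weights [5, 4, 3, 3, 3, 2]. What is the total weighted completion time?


Compute p/w ratios and sort ascending (WSPT): [(5, 3), (9, 5), (6, 3), (9, 4), (7, 3), (9, 2)]
Compute weighted completion times:
  Job (p=5,w=3): C=5, w*C=3*5=15
  Job (p=9,w=5): C=14, w*C=5*14=70
  Job (p=6,w=3): C=20, w*C=3*20=60
  Job (p=9,w=4): C=29, w*C=4*29=116
  Job (p=7,w=3): C=36, w*C=3*36=108
  Job (p=9,w=2): C=45, w*C=2*45=90
Total weighted completion time = 459

459


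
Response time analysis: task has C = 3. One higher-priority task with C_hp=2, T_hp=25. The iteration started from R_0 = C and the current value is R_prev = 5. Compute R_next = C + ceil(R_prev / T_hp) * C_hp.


R_next = C + ceil(R_prev / T_hp) * C_hp
ceil(5 / 25) = ceil(0.2) = 1
Interference = 1 * 2 = 2
R_next = 3 + 2 = 5
R_next = R_prev, so the iteration has converged (response time = 5).

5


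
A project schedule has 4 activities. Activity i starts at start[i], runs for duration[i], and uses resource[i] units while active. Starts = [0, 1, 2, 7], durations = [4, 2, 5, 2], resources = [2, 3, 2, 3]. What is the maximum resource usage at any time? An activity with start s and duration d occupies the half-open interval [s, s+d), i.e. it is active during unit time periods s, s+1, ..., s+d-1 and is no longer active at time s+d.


Each activity i is active on [start_i, start_i + duration_i).
Compute total resource usage per time slot:
  t=0: active resources = [2], total = 2
  t=1: active resources = [2, 3], total = 5
  t=2: active resources = [2, 3, 2], total = 7
  t=3: active resources = [2, 2], total = 4
  t=4: active resources = [2], total = 2
  t=5: active resources = [2], total = 2
  t=6: active resources = [2], total = 2
  t=7: active resources = [3], total = 3
  t=8: active resources = [3], total = 3
Peak resource demand = 7

7


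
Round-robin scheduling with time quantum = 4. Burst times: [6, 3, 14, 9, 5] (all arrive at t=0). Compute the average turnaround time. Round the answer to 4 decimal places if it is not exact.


Time quantum = 4
Execution trace:
  J1 runs 4 units, time = 4
  J2 runs 3 units, time = 7
  J3 runs 4 units, time = 11
  J4 runs 4 units, time = 15
  J5 runs 4 units, time = 19
  J1 runs 2 units, time = 21
  J3 runs 4 units, time = 25
  J4 runs 4 units, time = 29
  J5 runs 1 units, time = 30
  J3 runs 4 units, time = 34
  J4 runs 1 units, time = 35
  J3 runs 2 units, time = 37
Finish times: [21, 7, 37, 35, 30]
Average turnaround = 130/5 = 26.0

26.0


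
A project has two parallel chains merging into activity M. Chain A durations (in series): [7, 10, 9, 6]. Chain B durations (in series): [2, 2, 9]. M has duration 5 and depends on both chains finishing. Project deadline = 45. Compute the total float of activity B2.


Forward pass: ES(B2) = sum of predecessors on chain B = 2
EF = ES + duration = 2 + 2 = 4
Backward pass: LF(M) = deadline = 45; LS(M) = 45 - 5 = 40
LF(B2) = LS(M) - sum(successors on chain B) = 40 - 9 = 31
LS = LF - duration = 31 - 2 = 29
Total float = LS - ES = 29 - 2 = 27

27


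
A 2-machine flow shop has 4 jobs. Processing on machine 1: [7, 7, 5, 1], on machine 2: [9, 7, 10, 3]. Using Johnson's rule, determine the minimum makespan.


Apply Johnson's rule:
  Group 1 (a <= b): [(4, 1, 3), (3, 5, 10), (1, 7, 9), (2, 7, 7)]
  Group 2 (a > b): []
Optimal job order: [4, 3, 1, 2]
Schedule:
  Job 4: M1 done at 1, M2 done at 4
  Job 3: M1 done at 6, M2 done at 16
  Job 1: M1 done at 13, M2 done at 25
  Job 2: M1 done at 20, M2 done at 32
Makespan = 32

32


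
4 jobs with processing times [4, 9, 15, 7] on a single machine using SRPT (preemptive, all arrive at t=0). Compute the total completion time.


Since all jobs arrive at t=0, SRPT equals SPT ordering.
SPT order: [4, 7, 9, 15]
Completion times:
  Job 1: p=4, C=4
  Job 2: p=7, C=11
  Job 3: p=9, C=20
  Job 4: p=15, C=35
Total completion time = 4 + 11 + 20 + 35 = 70

70


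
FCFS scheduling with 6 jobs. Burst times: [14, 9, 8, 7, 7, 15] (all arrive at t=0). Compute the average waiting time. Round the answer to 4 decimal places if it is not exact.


FCFS order (as given): [14, 9, 8, 7, 7, 15]
Waiting times:
  Job 1: wait = 0
  Job 2: wait = 14
  Job 3: wait = 23
  Job 4: wait = 31
  Job 5: wait = 38
  Job 6: wait = 45
Sum of waiting times = 151
Average waiting time = 151/6 = 25.1667

25.1667


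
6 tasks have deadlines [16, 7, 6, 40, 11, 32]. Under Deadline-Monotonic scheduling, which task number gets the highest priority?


Sort tasks by relative deadline (ascending):
  Task 3: deadline = 6
  Task 2: deadline = 7
  Task 5: deadline = 11
  Task 1: deadline = 16
  Task 6: deadline = 32
  Task 4: deadline = 40
Priority order (highest first): [3, 2, 5, 1, 6, 4]
Highest priority task = 3

3


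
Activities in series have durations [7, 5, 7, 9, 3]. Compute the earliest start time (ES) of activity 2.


Activity 2 starts after activities 1 through 1 complete.
Predecessor durations: [7]
ES = 7 = 7

7


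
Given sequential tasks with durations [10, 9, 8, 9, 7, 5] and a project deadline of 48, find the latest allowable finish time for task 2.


LF(activity 2) = deadline - sum of successor durations
Successors: activities 3 through 6 with durations [8, 9, 7, 5]
Sum of successor durations = 29
LF = 48 - 29 = 19

19


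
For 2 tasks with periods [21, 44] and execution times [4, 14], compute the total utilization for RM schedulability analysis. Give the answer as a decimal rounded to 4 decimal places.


Compute individual utilizations (exact fractions):
  Task 1: C/T = 4/21 (approx. 0.1905)
  Task 2: C/T = 14/44 = 7/22 (approx. 0.3182)
Total utilization U = 4/21 + 7/22 = 235/462
Rounded to 4 decimal places: U = 0.5087
RM (Liu & Layland) bound for 2 tasks = 0.828427; compare with U = 235/462 (approx. 0.508658)
U <= bound, so schedulable by RM sufficient condition.

0.5087


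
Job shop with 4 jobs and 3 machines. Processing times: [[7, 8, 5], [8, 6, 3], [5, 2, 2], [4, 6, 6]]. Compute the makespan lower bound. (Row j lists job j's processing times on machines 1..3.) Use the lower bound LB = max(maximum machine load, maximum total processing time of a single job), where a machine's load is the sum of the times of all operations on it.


Machine loads:
  Machine 1: 7 + 8 + 5 + 4 = 24
  Machine 2: 8 + 6 + 2 + 6 = 22
  Machine 3: 5 + 3 + 2 + 6 = 16
Max machine load = 24
Job totals:
  Job 1: 20
  Job 2: 17
  Job 3: 9
  Job 4: 16
Max job total = 20
Lower bound = max(24, 20) = 24

24


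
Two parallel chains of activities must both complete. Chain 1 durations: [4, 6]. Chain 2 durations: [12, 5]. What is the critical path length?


Path A total = 4 + 6 = 10
Path B total = 12 + 5 = 17
Critical path = longest path = max(10, 17) = 17

17


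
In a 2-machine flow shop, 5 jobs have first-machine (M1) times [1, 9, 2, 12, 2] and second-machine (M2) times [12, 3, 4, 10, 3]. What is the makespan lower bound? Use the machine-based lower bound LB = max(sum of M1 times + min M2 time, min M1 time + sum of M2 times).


LB1 = sum(M1 times) + min(M2 times) = 26 + 3 = 29
LB2 = min(M1 times) + sum(M2 times) = 1 + 32 = 33
Lower bound = max(LB1, LB2) = max(29, 33) = 33

33


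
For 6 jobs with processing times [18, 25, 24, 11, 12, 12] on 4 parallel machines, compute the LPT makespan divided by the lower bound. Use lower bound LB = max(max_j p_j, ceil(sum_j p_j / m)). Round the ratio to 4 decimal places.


LPT order: [25, 24, 18, 12, 12, 11]
Machine loads after assignment: [25, 24, 29, 24]
LPT makespan = 29
Lower bound = max(max_job, ceil(total/4)) = max(25, 26) = 26
Ratio = 29 / 26 = 1.1154

1.1154


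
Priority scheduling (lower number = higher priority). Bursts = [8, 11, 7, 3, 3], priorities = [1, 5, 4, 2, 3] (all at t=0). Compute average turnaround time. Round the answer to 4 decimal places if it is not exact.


Sort by priority (ascending = highest first):
Order: [(1, 8), (2, 3), (3, 3), (4, 7), (5, 11)]
Completion times:
  Priority 1, burst=8, C=8
  Priority 2, burst=3, C=11
  Priority 3, burst=3, C=14
  Priority 4, burst=7, C=21
  Priority 5, burst=11, C=32
Average turnaround = 86/5 = 17.2

17.2


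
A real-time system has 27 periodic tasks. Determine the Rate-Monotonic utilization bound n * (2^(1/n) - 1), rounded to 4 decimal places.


Compute 2^(1/27) = 1.0260044847
Subtract 1: 1.0260044847 - 1 = 0.0260044847
Multiply by n: 27 * 0.0260044847 = 0.7021210869
Round to 4 dp: 0.7021

0.7021


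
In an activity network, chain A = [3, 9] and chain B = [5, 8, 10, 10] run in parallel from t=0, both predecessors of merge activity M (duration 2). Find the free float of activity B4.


ES(B4) = sum of predecessors on chain B = 23
EF(B4) = ES + duration = 23 + 10 = 33
Successor of B4 is M. ES(M) = max(sum(A), sum(B)) = max(12, 33) = 33
Free float = ES(successor) - EF(current) = 33 - 33 = 0

0


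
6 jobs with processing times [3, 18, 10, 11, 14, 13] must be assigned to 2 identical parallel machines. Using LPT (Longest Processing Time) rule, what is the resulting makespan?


Sort jobs in decreasing order (LPT): [18, 14, 13, 11, 10, 3]
Assign each job to the least loaded machine:
  Machine 1: jobs [18, 11, 3], load = 32
  Machine 2: jobs [14, 13, 10], load = 37
Makespan = max load = 37

37


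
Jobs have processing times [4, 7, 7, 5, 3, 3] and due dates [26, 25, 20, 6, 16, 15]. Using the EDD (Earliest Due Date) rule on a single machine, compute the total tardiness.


Sort by due date (EDD order): [(5, 6), (3, 15), (3, 16), (7, 20), (7, 25), (4, 26)]
Compute completion times and tardiness:
  Job 1: p=5, d=6, C=5, tardiness=max(0,5-6)=0
  Job 2: p=3, d=15, C=8, tardiness=max(0,8-15)=0
  Job 3: p=3, d=16, C=11, tardiness=max(0,11-16)=0
  Job 4: p=7, d=20, C=18, tardiness=max(0,18-20)=0
  Job 5: p=7, d=25, C=25, tardiness=max(0,25-25)=0
  Job 6: p=4, d=26, C=29, tardiness=max(0,29-26)=3
Total tardiness = 3

3


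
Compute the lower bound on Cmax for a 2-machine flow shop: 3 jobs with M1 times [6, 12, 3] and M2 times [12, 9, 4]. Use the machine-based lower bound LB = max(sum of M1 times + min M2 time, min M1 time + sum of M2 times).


LB1 = sum(M1 times) + min(M2 times) = 21 + 4 = 25
LB2 = min(M1 times) + sum(M2 times) = 3 + 25 = 28
Lower bound = max(LB1, LB2) = max(25, 28) = 28

28


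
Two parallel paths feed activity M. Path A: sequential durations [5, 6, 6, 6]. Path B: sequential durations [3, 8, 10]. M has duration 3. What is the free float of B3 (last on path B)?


ES(B3) = sum of predecessors on chain B = 11
EF(B3) = ES + duration = 11 + 10 = 21
Successor of B3 is M. ES(M) = max(sum(A), sum(B)) = max(23, 21) = 23
Free float = ES(successor) - EF(current) = 23 - 21 = 2

2


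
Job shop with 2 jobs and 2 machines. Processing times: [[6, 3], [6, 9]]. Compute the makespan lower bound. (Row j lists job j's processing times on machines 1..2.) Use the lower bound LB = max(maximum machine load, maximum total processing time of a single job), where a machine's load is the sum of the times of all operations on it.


Machine loads:
  Machine 1: 6 + 6 = 12
  Machine 2: 3 + 9 = 12
Max machine load = 12
Job totals:
  Job 1: 9
  Job 2: 15
Max job total = 15
Lower bound = max(12, 15) = 15

15


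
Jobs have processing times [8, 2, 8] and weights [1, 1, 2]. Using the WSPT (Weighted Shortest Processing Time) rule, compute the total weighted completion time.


Compute p/w ratios and sort ascending (WSPT): [(2, 1), (8, 2), (8, 1)]
Compute weighted completion times:
  Job (p=2,w=1): C=2, w*C=1*2=2
  Job (p=8,w=2): C=10, w*C=2*10=20
  Job (p=8,w=1): C=18, w*C=1*18=18
Total weighted completion time = 40

40


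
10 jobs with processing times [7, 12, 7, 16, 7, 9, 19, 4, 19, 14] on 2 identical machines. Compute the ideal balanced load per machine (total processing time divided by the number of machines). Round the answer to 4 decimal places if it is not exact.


Total processing time = 7 + 12 + 7 + 16 + 7 + 9 + 19 + 4 + 19 + 14 = 114
Number of machines = 2
Ideal balanced load = 114 / 2 = 57.0

57.0


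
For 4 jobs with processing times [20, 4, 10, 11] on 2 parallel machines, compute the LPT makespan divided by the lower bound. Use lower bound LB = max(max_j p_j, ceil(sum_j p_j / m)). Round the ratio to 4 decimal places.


LPT order: [20, 11, 10, 4]
Machine loads after assignment: [24, 21]
LPT makespan = 24
Lower bound = max(max_job, ceil(total/2)) = max(20, 23) = 23
Ratio = 24 / 23 = 1.0435

1.0435


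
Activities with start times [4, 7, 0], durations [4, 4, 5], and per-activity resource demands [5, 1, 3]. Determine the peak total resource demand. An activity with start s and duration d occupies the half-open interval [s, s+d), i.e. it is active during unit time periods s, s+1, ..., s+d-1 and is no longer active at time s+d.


Each activity i is active on [start_i, start_i + duration_i).
Compute total resource usage per time slot:
  t=0: active resources = [3], total = 3
  t=1: active resources = [3], total = 3
  t=2: active resources = [3], total = 3
  t=3: active resources = [3], total = 3
  t=4: active resources = [5, 3], total = 8
  t=5: active resources = [5], total = 5
  t=6: active resources = [5], total = 5
  t=7: active resources = [5, 1], total = 6
  t=8: active resources = [1], total = 1
  t=9: active resources = [1], total = 1
  t=10: active resources = [1], total = 1
Peak resource demand = 8

8


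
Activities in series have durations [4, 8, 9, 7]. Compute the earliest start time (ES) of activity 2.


Activity 2 starts after activities 1 through 1 complete.
Predecessor durations: [4]
ES = 4 = 4

4


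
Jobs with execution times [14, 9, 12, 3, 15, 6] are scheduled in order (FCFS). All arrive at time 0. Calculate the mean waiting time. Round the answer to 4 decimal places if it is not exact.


FCFS order (as given): [14, 9, 12, 3, 15, 6]
Waiting times:
  Job 1: wait = 0
  Job 2: wait = 14
  Job 3: wait = 23
  Job 4: wait = 35
  Job 5: wait = 38
  Job 6: wait = 53
Sum of waiting times = 163
Average waiting time = 163/6 = 27.1667

27.1667


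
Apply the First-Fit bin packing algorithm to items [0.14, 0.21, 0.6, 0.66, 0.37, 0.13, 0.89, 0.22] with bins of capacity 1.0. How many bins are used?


Place items sequentially using First-Fit:
  Item 0.14 -> new Bin 1
  Item 0.21 -> Bin 1 (now 0.35)
  Item 0.6 -> Bin 1 (now 0.95)
  Item 0.66 -> new Bin 2
  Item 0.37 -> new Bin 3
  Item 0.13 -> Bin 2 (now 0.79)
  Item 0.89 -> new Bin 4
  Item 0.22 -> Bin 3 (now 0.59)
Total bins used = 4

4


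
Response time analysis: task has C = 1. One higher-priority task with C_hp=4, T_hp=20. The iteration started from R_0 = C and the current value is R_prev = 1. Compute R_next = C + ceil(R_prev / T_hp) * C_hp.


R_next = C + ceil(R_prev / T_hp) * C_hp
ceil(1 / 20) = ceil(0.05) = 1
Interference = 1 * 4 = 4
R_next = 1 + 4 = 5

5


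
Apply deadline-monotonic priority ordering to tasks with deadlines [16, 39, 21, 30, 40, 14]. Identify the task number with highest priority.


Sort tasks by relative deadline (ascending):
  Task 6: deadline = 14
  Task 1: deadline = 16
  Task 3: deadline = 21
  Task 4: deadline = 30
  Task 2: deadline = 39
  Task 5: deadline = 40
Priority order (highest first): [6, 1, 3, 4, 2, 5]
Highest priority task = 6

6


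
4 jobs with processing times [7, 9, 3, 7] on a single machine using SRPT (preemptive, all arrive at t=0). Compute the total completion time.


Since all jobs arrive at t=0, SRPT equals SPT ordering.
SPT order: [3, 7, 7, 9]
Completion times:
  Job 1: p=3, C=3
  Job 2: p=7, C=10
  Job 3: p=7, C=17
  Job 4: p=9, C=26
Total completion time = 3 + 10 + 17 + 26 = 56

56


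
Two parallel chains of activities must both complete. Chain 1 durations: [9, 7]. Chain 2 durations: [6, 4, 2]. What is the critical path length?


Path A total = 9 + 7 = 16
Path B total = 6 + 4 + 2 = 12
Critical path = longest path = max(16, 12) = 16

16


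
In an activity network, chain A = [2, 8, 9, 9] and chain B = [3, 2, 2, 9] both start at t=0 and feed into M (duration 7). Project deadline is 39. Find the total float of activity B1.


Forward pass: ES(B1) = sum of predecessors on chain B = 0
EF = ES + duration = 0 + 3 = 3
Backward pass: LF(M) = deadline = 39; LS(M) = 39 - 7 = 32
LF(B1) = LS(M) - sum(successors on chain B) = 32 - 13 = 19
LS = LF - duration = 19 - 3 = 16
Total float = LS - ES = 16 - 0 = 16

16


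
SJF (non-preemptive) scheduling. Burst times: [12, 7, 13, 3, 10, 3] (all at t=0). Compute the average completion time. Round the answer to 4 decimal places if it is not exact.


SJF order (ascending): [3, 3, 7, 10, 12, 13]
Completion times:
  Job 1: burst=3, C=3
  Job 2: burst=3, C=6
  Job 3: burst=7, C=13
  Job 4: burst=10, C=23
  Job 5: burst=12, C=35
  Job 6: burst=13, C=48
Average completion = 128/6 = 21.3333

21.3333


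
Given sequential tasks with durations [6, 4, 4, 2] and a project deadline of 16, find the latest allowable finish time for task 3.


LF(activity 3) = deadline - sum of successor durations
Successors: activities 4 through 4 with durations [2]
Sum of successor durations = 2
LF = 16 - 2 = 14

14


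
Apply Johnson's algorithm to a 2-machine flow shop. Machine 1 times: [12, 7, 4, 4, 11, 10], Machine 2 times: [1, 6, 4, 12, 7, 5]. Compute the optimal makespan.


Apply Johnson's rule:
  Group 1 (a <= b): [(3, 4, 4), (4, 4, 12)]
  Group 2 (a > b): [(5, 11, 7), (2, 7, 6), (6, 10, 5), (1, 12, 1)]
Optimal job order: [3, 4, 5, 2, 6, 1]
Schedule:
  Job 3: M1 done at 4, M2 done at 8
  Job 4: M1 done at 8, M2 done at 20
  Job 5: M1 done at 19, M2 done at 27
  Job 2: M1 done at 26, M2 done at 33
  Job 6: M1 done at 36, M2 done at 41
  Job 1: M1 done at 48, M2 done at 49
Makespan = 49

49


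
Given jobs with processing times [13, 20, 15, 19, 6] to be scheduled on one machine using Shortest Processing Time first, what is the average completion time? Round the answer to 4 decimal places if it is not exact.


Sort jobs by processing time (SPT order): [6, 13, 15, 19, 20]
Compute completion times sequentially:
  Job 1: processing = 6, completes at 6
  Job 2: processing = 13, completes at 19
  Job 3: processing = 15, completes at 34
  Job 4: processing = 19, completes at 53
  Job 5: processing = 20, completes at 73
Sum of completion times = 185
Average completion time = 185/5 = 37.0

37.0


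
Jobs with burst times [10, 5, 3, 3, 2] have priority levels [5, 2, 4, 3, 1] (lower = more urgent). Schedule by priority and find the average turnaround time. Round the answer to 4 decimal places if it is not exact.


Sort by priority (ascending = highest first):
Order: [(1, 2), (2, 5), (3, 3), (4, 3), (5, 10)]
Completion times:
  Priority 1, burst=2, C=2
  Priority 2, burst=5, C=7
  Priority 3, burst=3, C=10
  Priority 4, burst=3, C=13
  Priority 5, burst=10, C=23
Average turnaround = 55/5 = 11.0

11.0


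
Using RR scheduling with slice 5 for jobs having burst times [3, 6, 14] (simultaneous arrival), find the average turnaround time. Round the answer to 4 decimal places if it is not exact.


Time quantum = 5
Execution trace:
  J1 runs 3 units, time = 3
  J2 runs 5 units, time = 8
  J3 runs 5 units, time = 13
  J2 runs 1 units, time = 14
  J3 runs 5 units, time = 19
  J3 runs 4 units, time = 23
Finish times: [3, 14, 23]
Average turnaround = 40/3 = 13.3333

13.3333


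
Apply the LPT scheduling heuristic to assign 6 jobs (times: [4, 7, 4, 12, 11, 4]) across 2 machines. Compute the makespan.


Sort jobs in decreasing order (LPT): [12, 11, 7, 4, 4, 4]
Assign each job to the least loaded machine:
  Machine 1: jobs [12, 4, 4], load = 20
  Machine 2: jobs [11, 7, 4], load = 22
Makespan = max load = 22

22


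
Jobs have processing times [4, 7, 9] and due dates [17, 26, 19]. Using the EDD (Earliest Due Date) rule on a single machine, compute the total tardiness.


Sort by due date (EDD order): [(4, 17), (9, 19), (7, 26)]
Compute completion times and tardiness:
  Job 1: p=4, d=17, C=4, tardiness=max(0,4-17)=0
  Job 2: p=9, d=19, C=13, tardiness=max(0,13-19)=0
  Job 3: p=7, d=26, C=20, tardiness=max(0,20-26)=0
Total tardiness = 0

0


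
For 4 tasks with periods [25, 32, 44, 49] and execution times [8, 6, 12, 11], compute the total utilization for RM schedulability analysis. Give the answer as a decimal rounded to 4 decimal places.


Compute individual utilizations (exact fractions):
  Task 1: C/T = 8/25 (approx. 0.32)
  Task 2: C/T = 6/32 = 3/16 (approx. 0.1875)
  Task 3: C/T = 12/44 = 3/11 (approx. 0.2727)
  Task 4: C/T = 11/49 (approx. 0.2245)
Total utilization U = 8/25 + 3/16 + 3/11 + 11/49 = 216617/215600
Rounded to 4 decimal places: U = 1.0047
RM (Liu & Layland) bound for 4 tasks = 0.756828; compare with U = 216617/215600 (approx. 1.004717)
U > 1, so the task set is not schedulable (processor overloaded).

1.0047


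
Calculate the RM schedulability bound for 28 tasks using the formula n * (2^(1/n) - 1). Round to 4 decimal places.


Compute 2^(1/28) = 1.0250642120
Subtract 1: 1.0250642120 - 1 = 0.0250642120
Multiply by n: 28 * 0.0250642120 = 0.7017979360
Round to 4 dp: 0.7018

0.7018


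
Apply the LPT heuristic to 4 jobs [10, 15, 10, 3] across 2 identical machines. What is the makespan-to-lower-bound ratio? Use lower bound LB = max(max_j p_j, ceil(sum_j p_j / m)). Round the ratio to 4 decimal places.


LPT order: [15, 10, 10, 3]
Machine loads after assignment: [18, 20]
LPT makespan = 20
Lower bound = max(max_job, ceil(total/2)) = max(15, 19) = 19
Ratio = 20 / 19 = 1.0526

1.0526


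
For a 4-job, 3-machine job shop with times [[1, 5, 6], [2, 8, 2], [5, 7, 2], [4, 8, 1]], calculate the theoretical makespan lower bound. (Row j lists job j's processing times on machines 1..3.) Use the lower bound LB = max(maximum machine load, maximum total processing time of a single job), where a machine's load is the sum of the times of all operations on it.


Machine loads:
  Machine 1: 1 + 2 + 5 + 4 = 12
  Machine 2: 5 + 8 + 7 + 8 = 28
  Machine 3: 6 + 2 + 2 + 1 = 11
Max machine load = 28
Job totals:
  Job 1: 12
  Job 2: 12
  Job 3: 14
  Job 4: 13
Max job total = 14
Lower bound = max(28, 14) = 28

28


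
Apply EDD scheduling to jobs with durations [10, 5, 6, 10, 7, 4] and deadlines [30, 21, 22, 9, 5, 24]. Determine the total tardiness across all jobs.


Sort by due date (EDD order): [(7, 5), (10, 9), (5, 21), (6, 22), (4, 24), (10, 30)]
Compute completion times and tardiness:
  Job 1: p=7, d=5, C=7, tardiness=max(0,7-5)=2
  Job 2: p=10, d=9, C=17, tardiness=max(0,17-9)=8
  Job 3: p=5, d=21, C=22, tardiness=max(0,22-21)=1
  Job 4: p=6, d=22, C=28, tardiness=max(0,28-22)=6
  Job 5: p=4, d=24, C=32, tardiness=max(0,32-24)=8
  Job 6: p=10, d=30, C=42, tardiness=max(0,42-30)=12
Total tardiness = 37

37


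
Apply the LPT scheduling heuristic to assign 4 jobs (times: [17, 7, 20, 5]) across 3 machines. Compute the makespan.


Sort jobs in decreasing order (LPT): [20, 17, 7, 5]
Assign each job to the least loaded machine:
  Machine 1: jobs [20], load = 20
  Machine 2: jobs [17], load = 17
  Machine 3: jobs [7, 5], load = 12
Makespan = max load = 20

20


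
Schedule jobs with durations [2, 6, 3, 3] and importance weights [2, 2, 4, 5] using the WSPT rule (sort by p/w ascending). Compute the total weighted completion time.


Compute p/w ratios and sort ascending (WSPT): [(3, 5), (3, 4), (2, 2), (6, 2)]
Compute weighted completion times:
  Job (p=3,w=5): C=3, w*C=5*3=15
  Job (p=3,w=4): C=6, w*C=4*6=24
  Job (p=2,w=2): C=8, w*C=2*8=16
  Job (p=6,w=2): C=14, w*C=2*14=28
Total weighted completion time = 83

83


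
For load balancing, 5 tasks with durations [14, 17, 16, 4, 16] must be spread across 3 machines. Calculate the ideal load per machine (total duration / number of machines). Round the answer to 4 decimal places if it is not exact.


Total processing time = 14 + 17 + 16 + 4 + 16 = 67
Number of machines = 3
Ideal balanced load = 67 / 3 = 22.3333

22.3333


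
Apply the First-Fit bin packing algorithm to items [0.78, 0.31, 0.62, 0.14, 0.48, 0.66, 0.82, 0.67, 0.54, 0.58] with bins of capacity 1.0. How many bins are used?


Place items sequentially using First-Fit:
  Item 0.78 -> new Bin 1
  Item 0.31 -> new Bin 2
  Item 0.62 -> Bin 2 (now 0.93)
  Item 0.14 -> Bin 1 (now 0.92)
  Item 0.48 -> new Bin 3
  Item 0.66 -> new Bin 4
  Item 0.82 -> new Bin 5
  Item 0.67 -> new Bin 6
  Item 0.54 -> new Bin 7
  Item 0.58 -> new Bin 8
Total bins used = 8

8


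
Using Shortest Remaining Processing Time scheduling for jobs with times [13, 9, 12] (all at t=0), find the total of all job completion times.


Since all jobs arrive at t=0, SRPT equals SPT ordering.
SPT order: [9, 12, 13]
Completion times:
  Job 1: p=9, C=9
  Job 2: p=12, C=21
  Job 3: p=13, C=34
Total completion time = 9 + 21 + 34 = 64

64


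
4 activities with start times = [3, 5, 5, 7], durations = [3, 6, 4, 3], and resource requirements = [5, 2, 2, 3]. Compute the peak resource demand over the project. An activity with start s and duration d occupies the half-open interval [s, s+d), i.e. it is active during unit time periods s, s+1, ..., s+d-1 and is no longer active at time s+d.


Each activity i is active on [start_i, start_i + duration_i).
Compute total resource usage per time slot:
  t=0: active resources = [], total = 0
  t=1: active resources = [], total = 0
  t=2: active resources = [], total = 0
  t=3: active resources = [5], total = 5
  t=4: active resources = [5], total = 5
  t=5: active resources = [5, 2, 2], total = 9
  t=6: active resources = [2, 2], total = 4
  t=7: active resources = [2, 2, 3], total = 7
  t=8: active resources = [2, 2, 3], total = 7
  t=9: active resources = [2, 3], total = 5
  t=10: active resources = [2], total = 2
Peak resource demand = 9

9


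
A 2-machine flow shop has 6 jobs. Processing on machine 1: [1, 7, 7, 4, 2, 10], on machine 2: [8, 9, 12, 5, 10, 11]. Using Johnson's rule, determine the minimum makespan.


Apply Johnson's rule:
  Group 1 (a <= b): [(1, 1, 8), (5, 2, 10), (4, 4, 5), (2, 7, 9), (3, 7, 12), (6, 10, 11)]
  Group 2 (a > b): []
Optimal job order: [1, 5, 4, 2, 3, 6]
Schedule:
  Job 1: M1 done at 1, M2 done at 9
  Job 5: M1 done at 3, M2 done at 19
  Job 4: M1 done at 7, M2 done at 24
  Job 2: M1 done at 14, M2 done at 33
  Job 3: M1 done at 21, M2 done at 45
  Job 6: M1 done at 31, M2 done at 56
Makespan = 56

56


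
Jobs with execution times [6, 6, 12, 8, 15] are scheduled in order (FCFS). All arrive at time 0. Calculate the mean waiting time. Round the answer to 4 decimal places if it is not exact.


FCFS order (as given): [6, 6, 12, 8, 15]
Waiting times:
  Job 1: wait = 0
  Job 2: wait = 6
  Job 3: wait = 12
  Job 4: wait = 24
  Job 5: wait = 32
Sum of waiting times = 74
Average waiting time = 74/5 = 14.8

14.8


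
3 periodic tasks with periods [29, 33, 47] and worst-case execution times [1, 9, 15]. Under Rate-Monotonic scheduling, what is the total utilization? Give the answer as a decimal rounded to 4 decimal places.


Compute individual utilizations (exact fractions):
  Task 1: C/T = 1/29 (approx. 0.0345)
  Task 2: C/T = 9/33 = 3/11 (approx. 0.2727)
  Task 3: C/T = 15/47 (approx. 0.3191)
Total utilization U = 1/29 + 3/11 + 15/47 = 9391/14993
Rounded to 4 decimal places: U = 0.6264
RM (Liu & Layland) bound for 3 tasks = 0.779763; compare with U = 9391/14993 (approx. 0.626359)
U <= bound, so schedulable by RM sufficient condition.

0.6264


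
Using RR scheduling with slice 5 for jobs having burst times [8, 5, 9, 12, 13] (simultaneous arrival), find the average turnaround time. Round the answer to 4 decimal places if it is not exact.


Time quantum = 5
Execution trace:
  J1 runs 5 units, time = 5
  J2 runs 5 units, time = 10
  J3 runs 5 units, time = 15
  J4 runs 5 units, time = 20
  J5 runs 5 units, time = 25
  J1 runs 3 units, time = 28
  J3 runs 4 units, time = 32
  J4 runs 5 units, time = 37
  J5 runs 5 units, time = 42
  J4 runs 2 units, time = 44
  J5 runs 3 units, time = 47
Finish times: [28, 10, 32, 44, 47]
Average turnaround = 161/5 = 32.2

32.2


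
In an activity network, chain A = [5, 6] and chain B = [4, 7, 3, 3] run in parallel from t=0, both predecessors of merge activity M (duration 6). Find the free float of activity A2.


ES(A2) = sum of predecessors on chain A = 5
EF(A2) = ES + duration = 5 + 6 = 11
Successor of A2 is M. ES(M) = max(sum(A), sum(B)) = max(11, 17) = 17
Free float = ES(successor) - EF(current) = 17 - 11 = 6

6


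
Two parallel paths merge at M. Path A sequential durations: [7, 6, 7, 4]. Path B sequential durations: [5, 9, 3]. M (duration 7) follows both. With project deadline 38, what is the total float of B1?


Forward pass: ES(B1) = sum of predecessors on chain B = 0
EF = ES + duration = 0 + 5 = 5
Backward pass: LF(M) = deadline = 38; LS(M) = 38 - 7 = 31
LF(B1) = LS(M) - sum(successors on chain B) = 31 - 12 = 19
LS = LF - duration = 19 - 5 = 14
Total float = LS - ES = 14 - 0 = 14

14


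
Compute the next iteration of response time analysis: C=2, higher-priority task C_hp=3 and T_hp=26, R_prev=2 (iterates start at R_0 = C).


R_next = C + ceil(R_prev / T_hp) * C_hp
ceil(2 / 26) = ceil(0.0769) = 1
Interference = 1 * 3 = 3
R_next = 2 + 3 = 5

5
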